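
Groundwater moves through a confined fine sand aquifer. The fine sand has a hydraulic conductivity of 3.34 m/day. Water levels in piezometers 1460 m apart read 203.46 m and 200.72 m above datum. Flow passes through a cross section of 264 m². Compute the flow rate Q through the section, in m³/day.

Hydraulic gradient i = (203.46 − 200.72) / 1460 = 2.74 / 1460 = 0.001877.
Darcy's law: Q = K · A · i = 3.340 × 264.0 × 0.001877 = 1.655 m³/day.

1.65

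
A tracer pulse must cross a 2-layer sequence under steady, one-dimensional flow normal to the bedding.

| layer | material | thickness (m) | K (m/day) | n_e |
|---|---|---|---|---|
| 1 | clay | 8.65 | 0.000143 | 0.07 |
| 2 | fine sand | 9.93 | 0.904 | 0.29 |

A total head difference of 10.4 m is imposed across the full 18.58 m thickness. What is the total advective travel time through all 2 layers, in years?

With flow normal to the layers, continuity requires the same specific discharge q through every layer.
Σ(b_i/K_i) = 8.65/0.000143 + 9.93/0.904 = 60500 d.
q = Δh / Σ(b_i/K_i) = 10.4 / 60500 = 0.0001719 m/day.
In each layer the seepage velocity is v_i = q/n_i, so the layer transit time is t_i = b_i·n_i / q:
  layer 1 (clay): t_1 = 8.65 × 0.07 / 0.0001719 = 3522 d
  layer 2 (fine sand): t_2 = 9.93 × 0.29 / 0.0001719 = 16752 d
Total t = Σ t_i = 20275 days = 55.51 years.

55.5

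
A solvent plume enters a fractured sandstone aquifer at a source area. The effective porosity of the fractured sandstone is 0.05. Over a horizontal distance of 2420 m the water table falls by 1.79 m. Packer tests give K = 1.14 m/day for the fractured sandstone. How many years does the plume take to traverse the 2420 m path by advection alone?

393

Hydraulic gradient i = Δh / L = 1.79 / 2420 = 0.0007397.
Darcy flux q = K · i = 1.140 × 0.0007397 = 0.0008432 m/day.
Seepage velocity v = q / n_e = 0.0008432 / 0.05 = 0.01686 m/day.
Travel time t = L / v = 2420 / 0.01686 = 1.435e+05 days = 392.9 years.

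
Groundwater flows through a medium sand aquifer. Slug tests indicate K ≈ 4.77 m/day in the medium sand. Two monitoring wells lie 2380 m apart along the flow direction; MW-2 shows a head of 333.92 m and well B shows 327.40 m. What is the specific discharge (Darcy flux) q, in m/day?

Hydraulic gradient i = (333.92 − 327.40) / 2380 = 6.52 / 2380 = 0.002739.
Specific discharge q = K · i = 4.770 × 0.002739 = 0.01307 m/day.

0.0131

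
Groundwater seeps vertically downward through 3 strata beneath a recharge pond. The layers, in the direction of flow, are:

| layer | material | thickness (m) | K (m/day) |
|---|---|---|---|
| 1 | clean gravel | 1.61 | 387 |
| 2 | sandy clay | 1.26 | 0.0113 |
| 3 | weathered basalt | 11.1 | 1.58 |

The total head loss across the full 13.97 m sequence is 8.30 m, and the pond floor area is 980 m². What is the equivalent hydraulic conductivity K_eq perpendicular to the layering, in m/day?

0.118

Flow is perpendicular to layering, so the layers act in series and the equivalent K is the thickness-weighted harmonic mean.
Total thickness L = 1.61 + 1.26 + 11.1 = 13.97 m.
Σ(b_i/K_i) = 1.61/387 + 1.26/0.0113 + 11.1/1.58 = 118.5 d.
K_eq = L / Σ(b_i/K_i) = 13.97 / 118.5 = 0.1179 m/day.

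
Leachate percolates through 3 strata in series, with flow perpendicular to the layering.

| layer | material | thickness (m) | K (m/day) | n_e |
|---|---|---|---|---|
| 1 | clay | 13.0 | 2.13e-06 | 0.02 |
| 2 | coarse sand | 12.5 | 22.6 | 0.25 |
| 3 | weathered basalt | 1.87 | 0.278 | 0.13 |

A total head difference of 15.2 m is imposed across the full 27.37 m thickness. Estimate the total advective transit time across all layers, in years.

With flow normal to the layers, continuity requires the same specific discharge q through every layer.
Σ(b_i/K_i) = 13.0/2.13e-06 + 12.5/22.6 + 1.87/0.278 = 6.103e+06 d.
q = Δh / Σ(b_i/K_i) = 15.2 / 6.103e+06 = 2.490e-06 m/day.
In each layer the seepage velocity is v_i = q/n_i, so the layer transit time is t_i = b_i·n_i / q:
  layer 1 (clay): t_1 = 13.0 × 0.02 / 2.490e-06 = 1.044e+05 d
  layer 2 (coarse sand): t_2 = 12.5 × 0.25 / 2.490e-06 = 1.255e+06 d
  layer 3 (weathered basalt): t_3 = 1.87 × 0.13 / 2.490e-06 = 97613 d
Total t = Σ t_i = 1.457e+06 days = 3989 years.

3990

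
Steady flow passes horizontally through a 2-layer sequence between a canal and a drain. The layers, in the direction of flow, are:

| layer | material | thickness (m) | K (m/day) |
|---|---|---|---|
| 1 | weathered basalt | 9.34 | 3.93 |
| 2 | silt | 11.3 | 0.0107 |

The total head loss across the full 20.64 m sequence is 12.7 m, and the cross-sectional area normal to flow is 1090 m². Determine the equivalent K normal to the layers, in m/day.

0.0195

Flow is perpendicular to layering, so the layers act in series and the equivalent K is the thickness-weighted harmonic mean.
Total thickness L = 9.34 + 11.3 = 20.64 m.
Σ(b_i/K_i) = 9.34/3.93 + 11.3/0.0107 = 1058 d.
K_eq = L / Σ(b_i/K_i) = 20.64 / 1058 = 0.01950 m/day.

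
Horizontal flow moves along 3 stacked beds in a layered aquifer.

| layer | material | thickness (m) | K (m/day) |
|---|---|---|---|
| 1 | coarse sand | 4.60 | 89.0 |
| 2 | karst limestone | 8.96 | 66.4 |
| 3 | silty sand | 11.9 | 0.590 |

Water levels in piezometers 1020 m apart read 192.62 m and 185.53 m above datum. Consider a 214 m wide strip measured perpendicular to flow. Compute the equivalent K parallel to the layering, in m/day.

Flow is parallel to layering, so each bed carries its own Darcy discharge and the transmissivities add.
Σ(K_i·b_i) = 89.0×4.60 + 66.4×8.96 + 0.590×11.9 = 1011 m²/day.
Total thickness b = 25.46 m, so K_eq = Σ(K_i·b_i)/b = 39.72 m/day.

39.7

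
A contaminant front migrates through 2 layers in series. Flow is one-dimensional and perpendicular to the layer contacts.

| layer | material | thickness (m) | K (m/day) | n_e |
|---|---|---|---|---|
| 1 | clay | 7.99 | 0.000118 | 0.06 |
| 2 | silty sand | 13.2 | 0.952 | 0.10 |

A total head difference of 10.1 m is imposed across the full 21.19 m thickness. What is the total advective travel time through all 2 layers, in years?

33.0

With flow normal to the layers, continuity requires the same specific discharge q through every layer.
Σ(b_i/K_i) = 7.99/0.000118 + 13.2/0.952 = 67726 d.
q = Δh / Σ(b_i/K_i) = 10.1 / 67726 = 0.0001491 m/day.
In each layer the seepage velocity is v_i = q/n_i, so the layer transit time is t_i = b_i·n_i / q:
  layer 1 (clay): t_1 = 7.99 × 0.06 / 0.0001491 = 3215 d
  layer 2 (silty sand): t_2 = 13.2 × 0.10 / 0.0001491 = 8851 d
Total t = Σ t_i = 12066 days = 33.03 years.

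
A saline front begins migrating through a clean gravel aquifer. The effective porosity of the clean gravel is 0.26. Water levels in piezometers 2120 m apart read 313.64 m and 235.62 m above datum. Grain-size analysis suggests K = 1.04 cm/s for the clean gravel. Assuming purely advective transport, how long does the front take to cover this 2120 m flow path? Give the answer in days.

16.7

Convert K: 1.04 cm/s × 864 = 898.6 m/day.
Hydraulic gradient i = (313.64 − 235.62) / 2120 = 78.02 / 2120 = 0.03680.
Darcy flux q = K · i = 898.6 × 0.03680 = 33.07 m/day.
Seepage velocity v = q / n_e = 33.07 / 0.26 = 127.2 m/day.
Travel time t = L / v = 2120 / 127.2 = 16.67 days.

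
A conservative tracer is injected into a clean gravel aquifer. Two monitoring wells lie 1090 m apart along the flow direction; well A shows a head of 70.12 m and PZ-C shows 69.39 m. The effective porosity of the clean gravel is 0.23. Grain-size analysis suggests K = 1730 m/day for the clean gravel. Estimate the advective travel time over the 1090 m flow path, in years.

0.592

Hydraulic gradient i = (70.12 − 69.39) / 1090 = 0.73 / 1090 = 0.0006697.
Darcy flux q = K · i = 1730 × 0.0006697 = 1.159 m/day.
Seepage velocity v = q / n_e = 1.159 / 0.23 = 5.037 m/day.
Travel time t = L / v = 1090 / 5.037 = 216.4 days = 0.5924 years.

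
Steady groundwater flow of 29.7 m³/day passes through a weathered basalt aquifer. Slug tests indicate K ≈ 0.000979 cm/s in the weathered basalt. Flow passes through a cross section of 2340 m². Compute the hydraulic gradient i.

Convert K: 0.000979 cm/s × 864 = 0.8459 m/day.
From Q = K·A·i, i = Q / (K·A) = 29.7 / (0.8459 × 2340) = 0.01501.

0.0150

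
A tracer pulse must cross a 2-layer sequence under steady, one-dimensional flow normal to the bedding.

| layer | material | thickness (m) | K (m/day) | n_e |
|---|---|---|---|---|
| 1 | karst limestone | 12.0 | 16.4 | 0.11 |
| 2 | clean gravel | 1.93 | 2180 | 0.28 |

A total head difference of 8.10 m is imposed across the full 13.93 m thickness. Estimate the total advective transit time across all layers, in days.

0.168

With flow normal to the layers, continuity requires the same specific discharge q through every layer.
Σ(b_i/K_i) = 12.0/16.4 + 1.93/2180 = 0.7326 d.
q = Δh / Σ(b_i/K_i) = 8.10 / 0.7326 = 11.06 m/day.
In each layer the seepage velocity is v_i = q/n_i, so the layer transit time is t_i = b_i·n_i / q:
  layer 1 (karst limestone): t_1 = 12.0 × 0.11 / 11.06 = 0.1194 d
  layer 2 (clean gravel): t_2 = 1.93 × 0.28 / 11.06 = 0.04888 d
Total t = Σ t_i = 0.1683 days.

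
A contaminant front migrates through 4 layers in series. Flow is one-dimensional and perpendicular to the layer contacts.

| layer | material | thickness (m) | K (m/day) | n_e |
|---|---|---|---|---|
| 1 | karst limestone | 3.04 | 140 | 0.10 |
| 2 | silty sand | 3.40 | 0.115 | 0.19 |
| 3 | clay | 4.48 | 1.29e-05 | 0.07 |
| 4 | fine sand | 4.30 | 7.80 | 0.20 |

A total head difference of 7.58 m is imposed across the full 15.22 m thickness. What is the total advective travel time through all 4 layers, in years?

With flow normal to the layers, continuity requires the same specific discharge q through every layer.
Σ(b_i/K_i) = 3.04/140 + 3.40/0.115 + 4.48/1.29e-05 + 4.30/7.80 = 3.473e+05 d.
q = Δh / Σ(b_i/K_i) = 7.58 / 3.473e+05 = 2.182e-05 m/day.
In each layer the seepage velocity is v_i = q/n_i, so the layer transit time is t_i = b_i·n_i / q:
  layer 1 (karst limestone): t_1 = 3.04 × 0.10 / 2.182e-05 = 13929 d
  layer 2 (silty sand): t_2 = 3.40 × 0.19 / 2.182e-05 = 29600 d
  layer 3 (clay): t_3 = 4.48 × 0.07 / 2.182e-05 = 14369 d
  layer 4 (fine sand): t_4 = 4.30 × 0.20 / 2.182e-05 = 39405 d
Total t = Σ t_i = 97304 days = 266.4 years.

266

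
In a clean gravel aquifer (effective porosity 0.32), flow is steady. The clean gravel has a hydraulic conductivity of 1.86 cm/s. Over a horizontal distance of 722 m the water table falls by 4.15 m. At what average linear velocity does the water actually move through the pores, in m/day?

Convert K: 1.86 cm/s × 864 = 1607 m/day.
Hydraulic gradient i = Δh / L = 4.15 / 722 = 0.005748.
Darcy flux q = K · i = 1607 × 0.005748 = 9.237 m/day.
Seepage velocity v = q / n_e = 9.237 / 0.32 = 28.87 m/day.

28.9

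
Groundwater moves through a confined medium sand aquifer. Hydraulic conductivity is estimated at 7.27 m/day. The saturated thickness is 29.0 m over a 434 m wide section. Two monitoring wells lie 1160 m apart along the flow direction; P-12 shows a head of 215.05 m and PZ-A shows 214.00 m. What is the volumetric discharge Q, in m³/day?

82.8

Cross-sectional area A = 434 × 29.0 = 12586 m².
Hydraulic gradient i = (215.05 − 214.00) / 1160 = 1.05 / 1160 = 0.0009052.
Darcy's law: Q = K · A · i = 7.270 × 12586 × 0.0009052 = 82.82 m³/day.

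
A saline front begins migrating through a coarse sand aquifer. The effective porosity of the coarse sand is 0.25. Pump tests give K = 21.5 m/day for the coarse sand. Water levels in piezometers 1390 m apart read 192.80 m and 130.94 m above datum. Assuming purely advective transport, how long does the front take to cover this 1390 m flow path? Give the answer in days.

Hydraulic gradient i = (192.80 − 130.94) / 1390 = 61.86 / 1390 = 0.04450.
Darcy flux q = K · i = 21.50 × 0.04450 = 0.9568 m/day.
Seepage velocity v = q / n_e = 0.9568 / 0.25 = 3.827 m/day.
Travel time t = L / v = 1390 / 3.827 = 363.2 days.

363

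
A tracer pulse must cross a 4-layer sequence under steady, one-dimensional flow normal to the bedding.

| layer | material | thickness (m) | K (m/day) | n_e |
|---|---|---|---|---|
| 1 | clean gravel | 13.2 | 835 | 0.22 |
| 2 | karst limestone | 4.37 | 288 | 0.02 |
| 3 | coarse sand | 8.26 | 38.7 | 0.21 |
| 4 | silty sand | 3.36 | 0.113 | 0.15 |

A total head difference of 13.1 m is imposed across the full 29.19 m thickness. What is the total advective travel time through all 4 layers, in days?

With flow normal to the layers, continuity requires the same specific discharge q through every layer.
Σ(b_i/K_i) = 13.2/835 + 4.37/288 + 8.26/38.7 + 3.36/0.113 = 29.98 d.
q = Δh / Σ(b_i/K_i) = 13.1 / 29.98 = 0.4370 m/day.
In each layer the seepage velocity is v_i = q/n_i, so the layer transit time is t_i = b_i·n_i / q:
  layer 1 (clean gravel): t_1 = 13.2 × 0.22 / 0.4370 = 6.646 d
  layer 2 (karst limestone): t_2 = 4.37 × 0.02 / 0.4370 = 0.2000 d
  layer 3 (coarse sand): t_3 = 8.26 × 0.21 / 0.4370 = 3.970 d
  layer 4 (silty sand): t_4 = 3.36 × 0.15 / 0.4370 = 1.153 d
Total t = Σ t_i = 11.97 days.

12.0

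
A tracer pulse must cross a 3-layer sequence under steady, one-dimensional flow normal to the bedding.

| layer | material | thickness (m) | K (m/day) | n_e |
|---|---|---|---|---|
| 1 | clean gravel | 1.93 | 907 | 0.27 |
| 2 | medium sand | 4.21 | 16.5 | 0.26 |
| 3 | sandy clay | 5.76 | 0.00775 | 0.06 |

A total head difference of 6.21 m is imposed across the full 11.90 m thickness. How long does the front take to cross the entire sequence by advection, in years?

With flow normal to the layers, continuity requires the same specific discharge q through every layer.
Σ(b_i/K_i) = 1.93/907 + 4.21/16.5 + 5.76/0.00775 = 743.5 d.
q = Δh / Σ(b_i/K_i) = 6.21 / 743.5 = 0.008353 m/day.
In each layer the seepage velocity is v_i = q/n_i, so the layer transit time is t_i = b_i·n_i / q:
  layer 1 (clean gravel): t_1 = 1.93 × 0.27 / 0.008353 = 62.39 d
  layer 2 (medium sand): t_2 = 4.21 × 0.26 / 0.008353 = 131.0 d
  layer 3 (sandy clay): t_3 = 5.76 × 0.06 / 0.008353 = 41.38 d
Total t = Σ t_i = 234.8 days = 0.6429 years.

0.643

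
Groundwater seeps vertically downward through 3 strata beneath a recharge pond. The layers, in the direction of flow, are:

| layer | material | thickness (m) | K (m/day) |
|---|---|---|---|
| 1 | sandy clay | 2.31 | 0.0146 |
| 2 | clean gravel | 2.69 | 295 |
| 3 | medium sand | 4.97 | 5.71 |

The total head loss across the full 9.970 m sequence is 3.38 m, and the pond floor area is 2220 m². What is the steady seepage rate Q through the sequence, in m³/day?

47.2

Flow is perpendicular to layering, so the layers act in series and the equivalent K is the thickness-weighted harmonic mean.
Total thickness L = 2.31 + 2.69 + 4.97 = 9.970 m.
Σ(b_i/K_i) = 2.31/0.0146 + 2.69/295 + 4.97/5.71 = 159.1 d.
K_eq = L / Σ(b_i/K_i) = 9.970 / 159.1 = 0.06267 m/day.
Q = K_eq · A · (Δh/L) = 0.06267 × 2220 × (3.38/9.970) = 47.16 m³/day.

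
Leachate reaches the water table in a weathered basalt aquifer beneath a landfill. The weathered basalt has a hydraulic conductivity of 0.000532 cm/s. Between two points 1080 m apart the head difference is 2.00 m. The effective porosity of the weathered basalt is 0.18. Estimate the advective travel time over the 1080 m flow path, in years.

625

Convert K: 0.000532 cm/s × 864 = 0.4596 m/day.
Hydraulic gradient i = Δh / L = 2.00 / 1080 = 0.001852.
Darcy flux q = K · i = 0.4596 × 0.001852 = 0.0008512 m/day.
Seepage velocity v = q / n_e = 0.0008512 / 0.18 = 0.004729 m/day.
Travel time t = L / v = 1080 / 0.004729 = 2.284e+05 days = 625.3 years.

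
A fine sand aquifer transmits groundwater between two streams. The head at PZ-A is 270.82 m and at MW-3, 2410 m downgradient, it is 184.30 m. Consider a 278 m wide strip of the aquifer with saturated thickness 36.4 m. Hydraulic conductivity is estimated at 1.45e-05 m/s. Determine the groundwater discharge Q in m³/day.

455

Convert K: 1.45e-05 m/s × 86400 = 1.253 m/day.
Cross-sectional area A = 278 × 36.4 = 10119 m².
Hydraulic gradient i = (270.82 − 184.30) / 2410 = 86.52 / 2410 = 0.03590.
Darcy's law: Q = K · A · i = 1.253 × 10119 × 0.03590 = 455.1 m³/day.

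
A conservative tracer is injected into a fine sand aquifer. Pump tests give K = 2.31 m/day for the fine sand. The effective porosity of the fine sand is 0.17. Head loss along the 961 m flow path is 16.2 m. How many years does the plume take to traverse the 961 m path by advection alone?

11.5

Hydraulic gradient i = Δh / L = 16.2 / 961 = 0.01686.
Darcy flux q = K · i = 2.310 × 0.01686 = 0.03894 m/day.
Seepage velocity v = q / n_e = 0.03894 / 0.17 = 0.2291 m/day.
Travel time t = L / v = 961 / 0.2291 = 4195 days = 11.49 years.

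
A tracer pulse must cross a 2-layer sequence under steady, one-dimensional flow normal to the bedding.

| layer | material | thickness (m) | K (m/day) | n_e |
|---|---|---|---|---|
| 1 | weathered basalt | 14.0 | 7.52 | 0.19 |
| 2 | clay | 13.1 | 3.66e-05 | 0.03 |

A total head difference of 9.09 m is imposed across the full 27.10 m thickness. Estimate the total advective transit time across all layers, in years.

With flow normal to the layers, continuity requires the same specific discharge q through every layer.
Σ(b_i/K_i) = 14.0/7.52 + 13.1/3.66e-05 = 3.579e+05 d.
q = Δh / Σ(b_i/K_i) = 9.09 / 3.579e+05 = 2.540e-05 m/day.
In each layer the seepage velocity is v_i = q/n_i, so the layer transit time is t_i = b_i·n_i / q:
  layer 1 (weathered basalt): t_1 = 14.0 × 0.19 / 2.540e-05 = 1.047e+05 d
  layer 2 (clay): t_2 = 13.1 × 0.03 / 2.540e-05 = 15475 d
Total t = Σ t_i = 1.202e+05 days = 329.1 years.

329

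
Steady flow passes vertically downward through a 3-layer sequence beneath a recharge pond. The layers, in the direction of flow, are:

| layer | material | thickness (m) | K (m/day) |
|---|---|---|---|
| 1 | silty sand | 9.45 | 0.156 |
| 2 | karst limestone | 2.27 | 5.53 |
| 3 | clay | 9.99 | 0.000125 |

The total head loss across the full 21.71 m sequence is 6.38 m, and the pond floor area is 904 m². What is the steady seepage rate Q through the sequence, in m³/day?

0.0721

Flow is perpendicular to layering, so the layers act in series and the equivalent K is the thickness-weighted harmonic mean.
Total thickness L = 9.45 + 2.27 + 9.99 = 21.71 m.
Σ(b_i/K_i) = 9.45/0.156 + 2.27/5.53 + 9.99/0.000125 = 79981 d.
K_eq = L / Σ(b_i/K_i) = 21.71 / 79981 = 0.0002714 m/day.
Q = K_eq · A · (Δh/L) = 0.0002714 × 904 × (6.38/21.71) = 0.07211 m³/day.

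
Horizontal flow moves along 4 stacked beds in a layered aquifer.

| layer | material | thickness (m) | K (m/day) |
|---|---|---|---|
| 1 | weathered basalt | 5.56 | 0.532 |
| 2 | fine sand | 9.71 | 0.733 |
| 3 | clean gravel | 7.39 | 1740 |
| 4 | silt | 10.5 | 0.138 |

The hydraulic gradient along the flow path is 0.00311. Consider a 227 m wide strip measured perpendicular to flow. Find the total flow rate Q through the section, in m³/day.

9090

Flow is parallel to layering, so each bed carries its own Darcy discharge and the transmissivities add.
Σ(K_i·b_i) = 0.532×5.56 + 0.733×9.71 + 1740×7.39 + 0.138×10.5 = 12870 m²/day.
Hydraulic gradient i = 0.00311.
Q = Σ(K_i·b_i) · W · i = 12870 × 227 × 0.003110 = 9086 m³/day.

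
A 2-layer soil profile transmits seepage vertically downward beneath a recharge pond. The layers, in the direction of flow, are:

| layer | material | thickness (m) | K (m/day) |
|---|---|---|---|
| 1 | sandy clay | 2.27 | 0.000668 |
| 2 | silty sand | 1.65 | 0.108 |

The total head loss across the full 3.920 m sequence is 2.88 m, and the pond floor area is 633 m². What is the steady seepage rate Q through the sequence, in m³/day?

0.534

Flow is perpendicular to layering, so the layers act in series and the equivalent K is the thickness-weighted harmonic mean.
Total thickness L = 2.27 + 1.65 = 3.920 m.
Σ(b_i/K_i) = 2.27/0.000668 + 1.65/0.108 = 3413 d.
K_eq = L / Σ(b_i/K_i) = 3.920 / 3413 = 0.001148 m/day.
Q = K_eq · A · (Δh/L) = 0.001148 × 633 × (2.88/3.920) = 0.5341 m³/day.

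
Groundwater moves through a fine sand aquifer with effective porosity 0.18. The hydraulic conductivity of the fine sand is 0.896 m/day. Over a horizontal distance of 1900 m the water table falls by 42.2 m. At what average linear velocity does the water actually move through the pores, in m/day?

0.111

Hydraulic gradient i = Δh / L = 42.2 / 1900 = 0.02221.
Darcy flux q = K · i = 0.8960 × 0.02221 = 0.01990 m/day.
Seepage velocity v = q / n_e = 0.01990 / 0.18 = 0.1106 m/day.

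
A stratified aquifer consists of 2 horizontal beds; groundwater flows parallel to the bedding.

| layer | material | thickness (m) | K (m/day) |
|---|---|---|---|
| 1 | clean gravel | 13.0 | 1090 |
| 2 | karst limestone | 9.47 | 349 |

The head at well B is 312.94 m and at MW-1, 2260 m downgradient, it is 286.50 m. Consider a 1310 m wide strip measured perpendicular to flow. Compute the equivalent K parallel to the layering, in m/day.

778

Flow is parallel to layering, so each bed carries its own Darcy discharge and the transmissivities add.
Σ(K_i·b_i) = 1090×13.0 + 349×9.47 = 17475 m²/day.
Total thickness b = 22.47 m, so K_eq = Σ(K_i·b_i)/b = 777.7 m/day.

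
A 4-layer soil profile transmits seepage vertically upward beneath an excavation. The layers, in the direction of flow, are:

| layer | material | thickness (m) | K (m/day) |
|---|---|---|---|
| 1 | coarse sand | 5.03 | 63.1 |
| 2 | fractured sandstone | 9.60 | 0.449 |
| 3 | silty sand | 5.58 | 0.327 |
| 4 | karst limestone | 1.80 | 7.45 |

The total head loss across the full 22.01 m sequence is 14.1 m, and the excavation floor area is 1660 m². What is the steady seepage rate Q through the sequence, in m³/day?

Flow is perpendicular to layering, so the layers act in series and the equivalent K is the thickness-weighted harmonic mean.
Total thickness L = 5.03 + 9.60 + 5.58 + 1.80 = 22.01 m.
Σ(b_i/K_i) = 5.03/63.1 + 9.60/0.449 + 5.58/0.327 + 1.80/7.45 = 38.77 d.
K_eq = L / Σ(b_i/K_i) = 22.01 / 38.77 = 0.5678 m/day.
Q = K_eq · A · (Δh/L) = 0.5678 × 1660 × (14.1/22.01) = 603.8 m³/day.

604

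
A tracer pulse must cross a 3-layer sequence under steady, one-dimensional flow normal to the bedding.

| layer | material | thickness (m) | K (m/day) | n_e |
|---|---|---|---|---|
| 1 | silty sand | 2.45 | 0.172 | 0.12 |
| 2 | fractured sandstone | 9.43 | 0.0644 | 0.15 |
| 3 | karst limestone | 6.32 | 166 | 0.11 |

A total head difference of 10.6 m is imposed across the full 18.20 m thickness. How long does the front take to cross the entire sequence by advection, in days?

With flow normal to the layers, continuity requires the same specific discharge q through every layer.
Σ(b_i/K_i) = 2.45/0.172 + 9.43/0.0644 + 6.32/166 = 160.7 d.
q = Δh / Σ(b_i/K_i) = 10.6 / 160.7 = 0.06596 m/day.
In each layer the seepage velocity is v_i = q/n_i, so the layer transit time is t_i = b_i·n_i / q:
  layer 1 (silty sand): t_1 = 2.45 × 0.12 / 0.06596 = 4.457 d
  layer 2 (fractured sandstone): t_2 = 9.43 × 0.15 / 0.06596 = 21.45 d
  layer 3 (karst limestone): t_3 = 6.32 × 0.11 / 0.06596 = 10.54 d
Total t = Σ t_i = 36.44 days.

36.4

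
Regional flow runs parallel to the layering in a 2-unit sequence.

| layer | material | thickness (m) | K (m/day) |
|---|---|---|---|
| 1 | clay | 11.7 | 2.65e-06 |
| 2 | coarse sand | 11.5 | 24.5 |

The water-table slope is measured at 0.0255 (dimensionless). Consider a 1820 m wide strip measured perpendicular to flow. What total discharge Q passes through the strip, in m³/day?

Flow is parallel to layering, so each bed carries its own Darcy discharge and the transmissivities add.
Σ(K_i·b_i) = 2.65e-06×11.7 + 24.5×11.5 = 281.8 m²/day.
Hydraulic gradient i = 0.0255.
Q = Σ(K_i·b_i) · W · i = 281.8 × 1820 × 0.02550 = 13076 m³/day.

13100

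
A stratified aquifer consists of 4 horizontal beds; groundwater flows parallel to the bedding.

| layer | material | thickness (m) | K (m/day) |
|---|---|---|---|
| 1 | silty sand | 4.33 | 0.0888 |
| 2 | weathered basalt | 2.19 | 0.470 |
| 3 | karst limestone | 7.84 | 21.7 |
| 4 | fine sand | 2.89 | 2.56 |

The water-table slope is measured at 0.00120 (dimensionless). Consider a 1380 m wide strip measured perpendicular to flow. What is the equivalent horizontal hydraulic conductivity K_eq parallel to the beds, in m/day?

10.4

Flow is parallel to layering, so each bed carries its own Darcy discharge and the transmissivities add.
Σ(K_i·b_i) = 0.0888×4.33 + 0.470×2.19 + 21.7×7.84 + 2.56×2.89 = 178.9 m²/day.
Total thickness b = 17.25 m, so K_eq = Σ(K_i·b_i)/b = 10.37 m/day.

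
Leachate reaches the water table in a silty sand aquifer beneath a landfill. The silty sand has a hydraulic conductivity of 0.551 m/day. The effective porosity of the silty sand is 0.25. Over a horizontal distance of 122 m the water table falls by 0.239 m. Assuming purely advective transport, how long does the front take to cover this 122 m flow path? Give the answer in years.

Hydraulic gradient i = Δh / L = 0.239 / 122 = 0.001959.
Darcy flux q = K · i = 0.5510 × 0.001959 = 0.001079 m/day.
Seepage velocity v = q / n_e = 0.001079 / 0.25 = 0.004318 m/day.
Travel time t = L / v = 122 / 0.004318 = 28256 days = 77.36 years.

77.4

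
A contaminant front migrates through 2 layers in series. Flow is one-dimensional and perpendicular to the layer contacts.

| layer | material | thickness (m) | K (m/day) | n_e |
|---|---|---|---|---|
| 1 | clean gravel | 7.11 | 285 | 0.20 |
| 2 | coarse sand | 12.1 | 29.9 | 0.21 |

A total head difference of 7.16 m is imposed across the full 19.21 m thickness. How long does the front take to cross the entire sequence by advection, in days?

With flow normal to the layers, continuity requires the same specific discharge q through every layer.
Σ(b_i/K_i) = 7.11/285 + 12.1/29.9 = 0.4296 d.
q = Δh / Σ(b_i/K_i) = 7.16 / 0.4296 = 16.67 m/day.
In each layer the seepage velocity is v_i = q/n_i, so the layer transit time is t_i = b_i·n_i / q:
  layer 1 (clean gravel): t_1 = 7.11 × 0.20 / 16.67 = 0.08533 d
  layer 2 (coarse sand): t_2 = 12.1 × 0.21 / 16.67 = 0.1525 d
Total t = Σ t_i = 0.2378 days.

0.238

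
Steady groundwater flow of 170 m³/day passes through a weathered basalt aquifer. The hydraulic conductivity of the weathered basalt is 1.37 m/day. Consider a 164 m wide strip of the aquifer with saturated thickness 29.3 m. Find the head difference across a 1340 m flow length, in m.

Cross-sectional area A = 164 × 29.3 = 4805 m².
From Q = K·A·i, i = Q / (K·A) = 170 / (1.370 × 4805) = 0.02582.
Head loss Δh = i · L = 0.02582 × 1340 = 34.60 m.

34.6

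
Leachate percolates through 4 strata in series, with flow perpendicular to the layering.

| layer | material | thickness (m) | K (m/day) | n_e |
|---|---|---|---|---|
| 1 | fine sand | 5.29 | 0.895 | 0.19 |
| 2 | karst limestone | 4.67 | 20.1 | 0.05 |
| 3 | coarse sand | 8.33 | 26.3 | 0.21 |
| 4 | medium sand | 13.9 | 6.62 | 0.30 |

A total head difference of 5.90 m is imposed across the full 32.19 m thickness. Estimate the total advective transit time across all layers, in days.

10.4

With flow normal to the layers, continuity requires the same specific discharge q through every layer.
Σ(b_i/K_i) = 5.29/0.895 + 4.67/20.1 + 8.33/26.3 + 13.9/6.62 = 8.559 d.
q = Δh / Σ(b_i/K_i) = 5.90 / 8.559 = 0.6893 m/day.
In each layer the seepage velocity is v_i = q/n_i, so the layer transit time is t_i = b_i·n_i / q:
  layer 1 (fine sand): t_1 = 5.29 × 0.19 / 0.6893 = 1.458 d
  layer 2 (karst limestone): t_2 = 4.67 × 0.05 / 0.6893 = 0.3387 d
  layer 3 (coarse sand): t_3 = 8.33 × 0.21 / 0.6893 = 2.538 d
  layer 4 (medium sand): t_4 = 13.9 × 0.30 / 0.6893 = 6.050 d
Total t = Σ t_i = 10.38 days.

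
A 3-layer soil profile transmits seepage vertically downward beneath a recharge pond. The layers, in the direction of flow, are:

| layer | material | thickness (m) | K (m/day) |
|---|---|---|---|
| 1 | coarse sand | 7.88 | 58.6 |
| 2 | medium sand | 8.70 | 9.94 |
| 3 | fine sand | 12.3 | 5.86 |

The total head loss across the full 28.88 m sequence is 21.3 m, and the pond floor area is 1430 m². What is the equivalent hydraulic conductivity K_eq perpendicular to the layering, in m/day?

Flow is perpendicular to layering, so the layers act in series and the equivalent K is the thickness-weighted harmonic mean.
Total thickness L = 7.88 + 8.70 + 12.3 = 28.88 m.
Σ(b_i/K_i) = 7.88/58.6 + 8.70/9.94 + 12.3/5.86 = 3.109 d.
K_eq = L / Σ(b_i/K_i) = 28.88 / 3.109 = 9.290 m/day.

9.29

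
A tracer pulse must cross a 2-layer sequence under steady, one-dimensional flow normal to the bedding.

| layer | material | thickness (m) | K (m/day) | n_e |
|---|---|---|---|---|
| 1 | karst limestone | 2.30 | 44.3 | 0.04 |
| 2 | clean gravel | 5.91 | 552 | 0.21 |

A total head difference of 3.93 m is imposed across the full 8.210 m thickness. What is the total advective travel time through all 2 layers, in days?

With flow normal to the layers, continuity requires the same specific discharge q through every layer.
Σ(b_i/K_i) = 2.30/44.3 + 5.91/552 = 0.06263 d.
q = Δh / Σ(b_i/K_i) = 3.93 / 0.06263 = 62.75 m/day.
In each layer the seepage velocity is v_i = q/n_i, so the layer transit time is t_i = b_i·n_i / q:
  layer 1 (karst limestone): t_1 = 2.30 × 0.04 / 62.75 = 0.001466 d
  layer 2 (clean gravel): t_2 = 5.91 × 0.21 / 62.75 = 0.01978 d
Total t = Σ t_i = 0.02124 days.

0.0212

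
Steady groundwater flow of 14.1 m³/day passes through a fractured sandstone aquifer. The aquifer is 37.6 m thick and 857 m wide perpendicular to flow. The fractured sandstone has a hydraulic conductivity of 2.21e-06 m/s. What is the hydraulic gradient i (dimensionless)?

0.00229

Convert K: 2.21e-06 m/s × 86400 = 0.1909 m/day.
Cross-sectional area A = 857 × 37.6 = 32223 m².
From Q = K·A·i, i = Q / (K·A) = 14.1 / (0.1909 × 32223) = 0.002292.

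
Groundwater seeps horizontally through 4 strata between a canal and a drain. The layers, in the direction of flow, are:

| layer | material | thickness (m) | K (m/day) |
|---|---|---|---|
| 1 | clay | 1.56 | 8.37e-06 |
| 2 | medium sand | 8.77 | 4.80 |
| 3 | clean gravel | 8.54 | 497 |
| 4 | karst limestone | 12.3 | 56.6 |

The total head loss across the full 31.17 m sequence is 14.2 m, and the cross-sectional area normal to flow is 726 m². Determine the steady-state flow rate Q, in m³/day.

0.0553

Flow is perpendicular to layering, so the layers act in series and the equivalent K is the thickness-weighted harmonic mean.
Total thickness L = 1.56 + 8.77 + 8.54 + 12.3 = 31.17 m.
Σ(b_i/K_i) = 1.56/8.37e-06 + 8.77/4.80 + 8.54/497 + 12.3/56.6 = 1.864e+05 d.
K_eq = L / Σ(b_i/K_i) = 31.17 / 1.864e+05 = 0.0001672 m/day.
Q = K_eq · A · (Δh/L) = 0.0001672 × 726 × (14.2/31.17) = 0.05531 m³/day.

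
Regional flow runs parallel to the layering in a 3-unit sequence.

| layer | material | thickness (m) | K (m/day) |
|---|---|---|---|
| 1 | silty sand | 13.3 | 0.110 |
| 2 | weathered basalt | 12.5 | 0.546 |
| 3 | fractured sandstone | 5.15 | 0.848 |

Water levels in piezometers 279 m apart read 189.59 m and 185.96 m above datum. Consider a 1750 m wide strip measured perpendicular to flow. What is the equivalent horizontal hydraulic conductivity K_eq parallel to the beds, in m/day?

Flow is parallel to layering, so each bed carries its own Darcy discharge and the transmissivities add.
Σ(K_i·b_i) = 0.110×13.3 + 0.546×12.5 + 0.848×5.15 = 12.66 m²/day.
Total thickness b = 30.95 m, so K_eq = Σ(K_i·b_i)/b = 0.4089 m/day.

0.409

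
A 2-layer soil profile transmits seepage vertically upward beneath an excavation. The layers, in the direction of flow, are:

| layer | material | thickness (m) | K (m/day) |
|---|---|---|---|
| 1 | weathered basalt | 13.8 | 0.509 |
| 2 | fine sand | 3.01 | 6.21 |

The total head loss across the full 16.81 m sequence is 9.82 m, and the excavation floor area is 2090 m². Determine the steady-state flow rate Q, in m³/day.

744

Flow is perpendicular to layering, so the layers act in series and the equivalent K is the thickness-weighted harmonic mean.
Total thickness L = 13.8 + 3.01 = 16.81 m.
Σ(b_i/K_i) = 13.8/0.509 + 3.01/6.21 = 27.60 d.
K_eq = L / Σ(b_i/K_i) = 16.81 / 27.60 = 0.6091 m/day.
Q = K_eq · A · (Δh/L) = 0.6091 × 2090 × (9.82/16.81) = 743.7 m³/day.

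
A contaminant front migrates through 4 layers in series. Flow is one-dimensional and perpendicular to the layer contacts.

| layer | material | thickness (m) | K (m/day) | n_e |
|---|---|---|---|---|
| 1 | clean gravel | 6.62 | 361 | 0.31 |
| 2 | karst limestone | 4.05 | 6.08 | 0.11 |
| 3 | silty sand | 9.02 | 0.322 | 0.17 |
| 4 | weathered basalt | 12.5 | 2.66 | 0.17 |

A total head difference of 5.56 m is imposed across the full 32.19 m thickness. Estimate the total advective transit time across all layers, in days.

37.0

With flow normal to the layers, continuity requires the same specific discharge q through every layer.
Σ(b_i/K_i) = 6.62/361 + 4.05/6.08 + 9.02/0.322 + 12.5/2.66 = 33.40 d.
q = Δh / Σ(b_i/K_i) = 5.56 / 33.40 = 0.1665 m/day.
In each layer the seepage velocity is v_i = q/n_i, so the layer transit time is t_i = b_i·n_i / q:
  layer 1 (clean gravel): t_1 = 6.62 × 0.31 / 0.1665 = 12.33 d
  layer 2 (karst limestone): t_2 = 4.05 × 0.11 / 0.1665 = 2.676 d
  layer 3 (silty sand): t_3 = 9.02 × 0.17 / 0.1665 = 9.210 d
  layer 4 (weathered basalt): t_4 = 12.5 × 0.17 / 0.1665 = 12.76 d
Total t = Σ t_i = 36.98 days.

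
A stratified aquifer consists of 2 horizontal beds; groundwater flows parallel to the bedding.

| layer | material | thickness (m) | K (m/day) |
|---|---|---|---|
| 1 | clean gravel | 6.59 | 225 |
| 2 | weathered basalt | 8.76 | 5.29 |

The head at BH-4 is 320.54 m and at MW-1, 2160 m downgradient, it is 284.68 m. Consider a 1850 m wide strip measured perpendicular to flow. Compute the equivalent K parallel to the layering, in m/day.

Flow is parallel to layering, so each bed carries its own Darcy discharge and the transmissivities add.
Σ(K_i·b_i) = 225×6.59 + 5.29×8.76 = 1529 m²/day.
Total thickness b = 15.35 m, so K_eq = Σ(K_i·b_i)/b = 99.62 m/day.

99.6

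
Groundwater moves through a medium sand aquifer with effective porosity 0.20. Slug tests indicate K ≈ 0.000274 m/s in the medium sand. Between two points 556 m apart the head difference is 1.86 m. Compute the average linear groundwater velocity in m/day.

0.396

Convert K: 0.000274 m/s × 86400 = 23.67 m/day.
Hydraulic gradient i = Δh / L = 1.86 / 556 = 0.003345.
Darcy flux q = K · i = 23.67 × 0.003345 = 0.07920 m/day.
Seepage velocity v = q / n_e = 0.07920 / 0.20 = 0.3960 m/day.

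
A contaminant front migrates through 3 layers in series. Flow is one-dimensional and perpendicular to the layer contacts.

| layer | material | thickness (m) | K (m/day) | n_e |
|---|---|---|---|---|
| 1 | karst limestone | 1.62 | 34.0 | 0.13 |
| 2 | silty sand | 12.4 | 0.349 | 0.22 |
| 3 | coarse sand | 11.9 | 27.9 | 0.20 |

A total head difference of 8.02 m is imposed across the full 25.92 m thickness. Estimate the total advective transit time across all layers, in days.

With flow normal to the layers, continuity requires the same specific discharge q through every layer.
Σ(b_i/K_i) = 1.62/34.0 + 12.4/0.349 + 11.9/27.9 = 36.00 d.
q = Δh / Σ(b_i/K_i) = 8.02 / 36.00 = 0.2228 m/day.
In each layer the seepage velocity is v_i = q/n_i, so the layer transit time is t_i = b_i·n_i / q:
  layer 1 (karst limestone): t_1 = 1.62 × 0.13 / 0.2228 = 0.9454 d
  layer 2 (silty sand): t_2 = 12.4 × 0.22 / 0.2228 = 12.25 d
  layer 3 (coarse sand): t_3 = 11.9 × 0.20 / 0.2228 = 10.68 d
Total t = Σ t_i = 23.88 days.

23.9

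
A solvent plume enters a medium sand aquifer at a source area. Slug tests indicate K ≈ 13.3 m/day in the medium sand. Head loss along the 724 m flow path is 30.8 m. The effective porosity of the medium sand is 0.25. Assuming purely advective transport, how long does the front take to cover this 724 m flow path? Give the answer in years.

Hydraulic gradient i = Δh / L = 30.8 / 724 = 0.04254.
Darcy flux q = K · i = 13.30 × 0.04254 = 0.5658 m/day.
Seepage velocity v = q / n_e = 0.5658 / 0.25 = 2.263 m/day.
Travel time t = L / v = 724 / 2.263 = 319.9 days = 0.8758 years.

0.876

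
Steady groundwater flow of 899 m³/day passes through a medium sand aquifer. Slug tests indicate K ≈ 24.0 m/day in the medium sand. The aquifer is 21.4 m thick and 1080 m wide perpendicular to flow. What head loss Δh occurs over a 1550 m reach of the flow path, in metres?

2.51

Cross-sectional area A = 1080 × 21.4 = 23112 m².
From Q = K·A·i, i = Q / (K·A) = 899 / (24.00 × 23112) = 0.001621.
Head loss Δh = i · L = 0.001621 × 1550 = 2.512 m.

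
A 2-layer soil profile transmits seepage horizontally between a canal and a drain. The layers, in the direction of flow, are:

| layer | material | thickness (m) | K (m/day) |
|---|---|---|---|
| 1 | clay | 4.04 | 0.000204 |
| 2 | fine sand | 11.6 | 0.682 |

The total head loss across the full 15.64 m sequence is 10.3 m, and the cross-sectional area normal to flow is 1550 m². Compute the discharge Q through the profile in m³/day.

Flow is perpendicular to layering, so the layers act in series and the equivalent K is the thickness-weighted harmonic mean.
Total thickness L = 4.04 + 11.6 = 15.64 m.
Σ(b_i/K_i) = 4.04/0.000204 + 11.6/0.682 = 19821 d.
K_eq = L / Σ(b_i/K_i) = 15.64 / 19821 = 0.0007891 m/day.
Q = K_eq · A · (Δh/L) = 0.0007891 × 1550 × (10.3/15.64) = 0.8055 m³/day.

0.805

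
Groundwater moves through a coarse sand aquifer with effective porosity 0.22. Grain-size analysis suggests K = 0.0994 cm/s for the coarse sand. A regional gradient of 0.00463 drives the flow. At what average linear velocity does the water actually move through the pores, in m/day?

Convert K: 0.0994 cm/s × 864 = 85.88 m/day.
Hydraulic gradient i = 0.00463.
Darcy flux q = K · i = 85.88 × 0.004630 = 0.3976 m/day.
Seepage velocity v = q / n_e = 0.3976 / 0.22 = 1.807 m/day.

1.81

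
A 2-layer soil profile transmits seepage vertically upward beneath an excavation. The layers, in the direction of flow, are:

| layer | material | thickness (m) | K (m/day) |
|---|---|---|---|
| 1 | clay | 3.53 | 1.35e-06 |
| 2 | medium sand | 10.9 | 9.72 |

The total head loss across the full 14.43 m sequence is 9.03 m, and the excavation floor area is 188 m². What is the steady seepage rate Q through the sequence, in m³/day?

Flow is perpendicular to layering, so the layers act in series and the equivalent K is the thickness-weighted harmonic mean.
Total thickness L = 3.53 + 10.9 = 14.43 m.
Σ(b_i/K_i) = 3.53/1.35e-06 + 10.9/9.72 = 2.615e+06 d.
K_eq = L / Σ(b_i/K_i) = 14.43 / 2.615e+06 = 5.519e-06 m/day.
Q = K_eq · A · (Δh/L) = 5.519e-06 × 188 × (9.03/14.43) = 0.0006492 m³/day.

0.000649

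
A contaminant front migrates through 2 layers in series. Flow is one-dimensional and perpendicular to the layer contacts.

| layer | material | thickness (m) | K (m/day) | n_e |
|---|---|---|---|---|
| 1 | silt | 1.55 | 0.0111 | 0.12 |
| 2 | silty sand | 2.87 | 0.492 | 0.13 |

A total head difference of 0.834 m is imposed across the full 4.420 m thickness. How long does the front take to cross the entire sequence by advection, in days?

97.5

With flow normal to the layers, continuity requires the same specific discharge q through every layer.
Σ(b_i/K_i) = 1.55/0.0111 + 2.87/0.492 = 145.5 d.
q = Δh / Σ(b_i/K_i) = 0.834 / 145.5 = 0.005733 m/day.
In each layer the seepage velocity is v_i = q/n_i, so the layer transit time is t_i = b_i·n_i / q:
  layer 1 (silt): t_1 = 1.55 × 0.12 / 0.005733 = 32.44 d
  layer 2 (silty sand): t_2 = 2.87 × 0.13 / 0.005733 = 65.08 d
Total t = Σ t_i = 97.52 days.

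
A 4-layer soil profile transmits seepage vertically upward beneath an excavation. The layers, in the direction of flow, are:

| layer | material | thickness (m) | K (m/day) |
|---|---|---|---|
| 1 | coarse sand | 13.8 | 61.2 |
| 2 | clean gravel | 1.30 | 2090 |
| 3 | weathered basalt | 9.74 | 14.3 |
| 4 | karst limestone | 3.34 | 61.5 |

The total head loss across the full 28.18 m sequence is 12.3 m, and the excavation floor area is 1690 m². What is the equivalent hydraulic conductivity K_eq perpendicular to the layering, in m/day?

Flow is perpendicular to layering, so the layers act in series and the equivalent K is the thickness-weighted harmonic mean.
Total thickness L = 13.8 + 1.30 + 9.74 + 3.34 = 28.18 m.
Σ(b_i/K_i) = 13.8/61.2 + 1.30/2090 + 9.74/14.3 + 3.34/61.5 = 0.9615 d.
K_eq = L / Σ(b_i/K_i) = 28.18 / 0.9615 = 29.31 m/day.

29.3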